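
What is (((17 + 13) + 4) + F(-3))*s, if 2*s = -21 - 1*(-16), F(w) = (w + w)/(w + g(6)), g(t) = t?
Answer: -80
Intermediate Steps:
F(w) = 2*w/(6 + w) (F(w) = (w + w)/(w + 6) = (2*w)/(6 + w) = 2*w/(6 + w))
s = -5/2 (s = (-21 - 1*(-16))/2 = (-21 + 16)/2 = (1/2)*(-5) = -5/2 ≈ -2.5000)
(((17 + 13) + 4) + F(-3))*s = (((17 + 13) + 4) + 2*(-3)/(6 - 3))*(-5/2) = ((30 + 4) + 2*(-3)/3)*(-5/2) = (34 + 2*(-3)*(1/3))*(-5/2) = (34 - 2)*(-5/2) = 32*(-5/2) = -80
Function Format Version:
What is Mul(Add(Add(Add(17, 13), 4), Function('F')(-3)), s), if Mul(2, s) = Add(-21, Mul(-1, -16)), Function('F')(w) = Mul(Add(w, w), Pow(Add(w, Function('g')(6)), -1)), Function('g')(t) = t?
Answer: -80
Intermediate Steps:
Function('F')(w) = Mul(2, w, Pow(Add(6, w), -1)) (Function('F')(w) = Mul(Add(w, w), Pow(Add(w, 6), -1)) = Mul(Mul(2, w), Pow(Add(6, w), -1)) = Mul(2, w, Pow(Add(6, w), -1)))
s = Rational(-5, 2) (s = Mul(Rational(1, 2), Add(-21, Mul(-1, -16))) = Mul(Rational(1, 2), Add(-21, 16)) = Mul(Rational(1, 2), -5) = Rational(-5, 2) ≈ -2.5000)
Mul(Add(Add(Add(17, 13), 4), Function('F')(-3)), s) = Mul(Add(Add(Add(17, 13), 4), Mul(2, -3, Pow(Add(6, -3), -1))), Rational(-5, 2)) = Mul(Add(Add(30, 4), Mul(2, -3, Pow(3, -1))), Rational(-5, 2)) = Mul(Add(34, Mul(2, -3, Rational(1, 3))), Rational(-5, 2)) = Mul(Add(34, -2), Rational(-5, 2)) = Mul(32, Rational(-5, 2)) = -80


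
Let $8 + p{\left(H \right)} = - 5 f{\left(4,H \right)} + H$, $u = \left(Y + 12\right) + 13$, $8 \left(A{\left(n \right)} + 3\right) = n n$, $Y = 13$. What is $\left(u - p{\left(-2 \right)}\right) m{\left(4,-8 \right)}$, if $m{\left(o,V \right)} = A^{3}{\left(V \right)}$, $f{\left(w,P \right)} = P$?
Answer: $4750$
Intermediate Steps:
$A{\left(n \right)} = -3 + \frac{n^{2}}{8}$ ($A{\left(n \right)} = -3 + \frac{n n}{8} = -3 + \frac{n^{2}}{8}$)
$u = 38$ ($u = \left(13 + 12\right) + 13 = 25 + 13 = 38$)
$m{\left(o,V \right)} = \left(-3 + \frac{V^{2}}{8}\right)^{3}$
$p{\left(H \right)} = -8 - 4 H$ ($p{\left(H \right)} = -8 + \left(- 5 H + H\right) = -8 - 4 H$)
$\left(u - p{\left(-2 \right)}\right) m{\left(4,-8 \right)} = \left(38 - \left(-8 - -8\right)\right) \frac{\left(-24 + \left(-8\right)^{2}\right)^{3}}{512} = \left(38 - \left(-8 + 8\right)\right) \frac{\left(-24 + 64\right)^{3}}{512} = \left(38 - 0\right) \frac{40^{3}}{512} = \left(38 + 0\right) \frac{1}{512} \cdot 64000 = 38 \cdot 125 = 4750$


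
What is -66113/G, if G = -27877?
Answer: 66113/27877 ≈ 2.3716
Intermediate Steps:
-66113/G = -66113/(-27877) = -66113*(-1/27877) = 66113/27877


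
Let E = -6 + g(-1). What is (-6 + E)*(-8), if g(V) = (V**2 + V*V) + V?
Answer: 88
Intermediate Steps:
g(V) = V + 2*V**2 (g(V) = (V**2 + V**2) + V = 2*V**2 + V = V + 2*V**2)
E = -5 (E = -6 - (1 + 2*(-1)) = -6 - (1 - 2) = -6 - 1*(-1) = -6 + 1 = -5)
(-6 + E)*(-8) = (-6 - 5)*(-8) = -11*(-8) = 88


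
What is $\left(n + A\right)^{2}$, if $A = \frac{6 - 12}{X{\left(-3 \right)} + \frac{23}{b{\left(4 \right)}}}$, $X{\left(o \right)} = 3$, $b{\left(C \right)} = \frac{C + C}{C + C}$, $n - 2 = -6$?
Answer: $\frac{3025}{169} \approx 17.899$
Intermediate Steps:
$n = -4$ ($n = 2 - 6 = -4$)
$b{\left(C \right)} = 1$ ($b{\left(C \right)} = \frac{2 C}{2 C} = 2 C \frac{1}{2 C} = 1$)
$A = - \frac{3}{13}$ ($A = \frac{6 - 12}{3 + \frac{23}{1}} = - \frac{6}{3 + 23 \cdot 1} = - \frac{6}{3 + 23} = - \frac{6}{26} = \left(-6\right) \frac{1}{26} = - \frac{3}{13} \approx -0.23077$)
$\left(n + A\right)^{2} = \left(-4 - \frac{3}{13}\right)^{2} = \left(- \frac{55}{13}\right)^{2} = \frac{3025}{169}$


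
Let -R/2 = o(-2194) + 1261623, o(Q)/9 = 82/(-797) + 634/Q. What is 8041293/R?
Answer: -2343524947179/735363506720 ≈ -3.1869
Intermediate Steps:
o(Q) = -738/797 + 5706/Q (o(Q) = 9*(82/(-797) + 634/Q) = 9*(82*(-1/797) + 634/Q) = 9*(-82/797 + 634/Q) = -738/797 + 5706/Q)
R = -2206090520160/874309 (R = -2*((-738/797 + 5706/(-2194)) + 1261623) = -2*((-738/797 + 5706*(-1/2194)) + 1261623) = -2*((-738/797 - 2853/1097) + 1261623) = -2*(-3083427/874309 + 1261623) = -2*1103045260080/874309 = -2206090520160/874309 ≈ -2.5232e+6)
8041293/R = 8041293/(-2206090520160/874309) = 8041293*(-874309/2206090520160) = -2343524947179/735363506720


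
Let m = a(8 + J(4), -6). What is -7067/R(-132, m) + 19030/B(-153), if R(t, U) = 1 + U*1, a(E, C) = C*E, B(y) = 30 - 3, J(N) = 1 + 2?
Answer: 1427759/1755 ≈ 813.54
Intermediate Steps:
J(N) = 3
B(y) = 27
m = -66 (m = -6*(8 + 3) = -6*11 = -66)
R(t, U) = 1 + U
-7067/R(-132, m) + 19030/B(-153) = -7067/(1 - 66) + 19030/27 = -7067/(-65) + 19030*(1/27) = -7067*(-1/65) + 19030/27 = 7067/65 + 19030/27 = 1427759/1755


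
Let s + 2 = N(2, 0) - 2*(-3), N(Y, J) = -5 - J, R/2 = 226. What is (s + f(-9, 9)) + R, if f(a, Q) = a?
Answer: 442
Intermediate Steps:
R = 452 (R = 2*226 = 452)
s = -1 (s = -2 + ((-5 - 1*0) - 2*(-3)) = -2 + ((-5 + 0) + 6) = -2 + (-5 + 6) = -2 + 1 = -1)
(s + f(-9, 9)) + R = (-1 - 9) + 452 = -10 + 452 = 442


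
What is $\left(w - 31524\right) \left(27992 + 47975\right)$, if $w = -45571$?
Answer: $-5856675865$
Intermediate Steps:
$\left(w - 31524\right) \left(27992 + 47975\right) = \left(-45571 - 31524\right) \left(27992 + 47975\right) = \left(-77095\right) 75967 = -5856675865$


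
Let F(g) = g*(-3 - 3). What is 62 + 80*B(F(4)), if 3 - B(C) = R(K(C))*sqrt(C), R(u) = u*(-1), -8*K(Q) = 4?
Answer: 302 - 80*I*sqrt(6) ≈ 302.0 - 195.96*I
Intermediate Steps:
K(Q) = -1/2 (K(Q) = -1/8*4 = -1/2)
R(u) = -u
F(g) = -6*g (F(g) = g*(-6) = -6*g)
B(C) = 3 - sqrt(C)/2 (B(C) = 3 - (-1*(-1/2))*sqrt(C) = 3 - sqrt(C)/2)
62 + 80*B(F(4)) = 62 + 80*(3 - 2*I*sqrt(6)/2) = 62 + 80*(3 - I*sqrt(6)) = 62 + (240 - 80*I*sqrt(6)) = 302 - 80*I*sqrt(6)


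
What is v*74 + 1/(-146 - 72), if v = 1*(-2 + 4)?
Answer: 32263/218 ≈ 148.00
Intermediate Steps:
v = 2 (v = 1*2 = 2)
v*74 + 1/(-146 - 72) = 2*74 + 1/(-146 - 72) = 148 + 1/(-218) = 148 - 1/218 = 32263/218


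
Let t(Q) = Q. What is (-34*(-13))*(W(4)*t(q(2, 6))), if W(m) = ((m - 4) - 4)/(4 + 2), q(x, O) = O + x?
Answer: -7072/3 ≈ -2357.3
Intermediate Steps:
W(m) = -4/3 + m/6 (W(m) = ((-4 + m) - 4)/6 = (-8 + m)*(⅙) = -4/3 + m/6)
(-34*(-13))*(W(4)*t(q(2, 6))) = (-34*(-13))*((-4/3 + (⅙)*4)*(6 + 2)) = 442*((-4/3 + ⅔)*8) = 442*(-⅔*8) = 442*(-16/3) = -7072/3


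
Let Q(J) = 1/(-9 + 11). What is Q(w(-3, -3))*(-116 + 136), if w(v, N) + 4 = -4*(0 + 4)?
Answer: 10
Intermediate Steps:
w(v, N) = -20 (w(v, N) = -4 - 4*(0 + 4) = -4 - 4*4 = -4 - 16 = -20)
Q(J) = ½ (Q(J) = 1/2 = ½)
Q(w(-3, -3))*(-116 + 136) = (-116 + 136)/2 = (½)*20 = 10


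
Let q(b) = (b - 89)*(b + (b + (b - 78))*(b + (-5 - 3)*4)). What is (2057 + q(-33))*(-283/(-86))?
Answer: -321441871/86 ≈ -3.7377e+6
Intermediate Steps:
q(b) = (-89 + b)*(b + (-78 + 2*b)*(-32 + b)) (q(b) = (-89 + b)*(b + (b + (-78 + b))*(b - 8*4)) = (-89 + b)*(b + (-78 + 2*b)*(b - 32)) = (-89 + b)*(b + (-78 + 2*b)*(-32 + b)))
(2057 + q(-33))*(-283/(-86)) = (2057 + (-222144 - 319*(-33)² + 2*(-33)³ + 15045*(-33)))*(-283/(-86)) = (2057 + (-222144 - 319*1089 + 2*(-35937) - 496485))*(-283*(-1/86)) = (2057 + (-222144 - 347391 - 71874 - 496485))*(283/86) = (2057 - 1137894)*(283/86) = -1135837*283/86 = -321441871/86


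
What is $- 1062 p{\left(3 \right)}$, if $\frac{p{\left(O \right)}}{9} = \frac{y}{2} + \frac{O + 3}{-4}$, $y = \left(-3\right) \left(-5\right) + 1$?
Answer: $-62127$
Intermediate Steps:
$y = 16$ ($y = 15 + 1 = 16$)
$p{\left(O \right)} = \frac{261}{4} - \frac{9 O}{4}$ ($p{\left(O \right)} = 9 \left(\frac{16}{2} + \frac{O + 3}{-4}\right) = 9 \left(16 \cdot \frac{1}{2} + \left(3 + O\right) \left(- \frac{1}{4}\right)\right) = 9 \left(8 - \left(\frac{3}{4} + \frac{O}{4}\right)\right) = 9 \left(\frac{29}{4} - \frac{O}{4}\right) = \frac{261}{4} - \frac{9 O}{4}$)
$- 1062 p{\left(3 \right)} = - 1062 \left(\frac{261}{4} - \frac{27}{4}\right) = \left(-1062\right) \frac{117}{2} = -62127$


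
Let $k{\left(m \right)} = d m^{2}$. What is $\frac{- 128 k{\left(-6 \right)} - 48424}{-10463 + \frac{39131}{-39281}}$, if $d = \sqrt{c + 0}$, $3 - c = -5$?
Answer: $\frac{951071572}{205518117} + \frac{60335616 \sqrt{2}}{68506039} \approx 5.8732$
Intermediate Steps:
$c = 8$ ($c = 3 - -5 = 3 + 5 = 8$)
$d = 2 \sqrt{2}$ ($d = \sqrt{8 + 0} = \sqrt{8} = 2 \sqrt{2} \approx 2.8284$)
$k{\left(m \right)} = 2 \sqrt{2} m^{2}$
$\frac{- 128 k{\left(-6 \right)} - 48424}{-10463 + \frac{39131}{-39281}} = \frac{- 128 \cdot 2 \sqrt{2} \left(-6\right)^{2} - 48424}{-10463 + \frac{39131}{-39281}} = \frac{- 128 \cdot 2 \sqrt{2} \cdot 36 - 48424}{-10463 + 39131 \left(- \frac{1}{39281}\right)} = \frac{- 128 \cdot 72 \sqrt{2} - 48424}{-10463 - \frac{39131}{39281}} = \frac{- 9216 \sqrt{2} - 48424}{- \frac{411036234}{39281}} = \left(-48424 - 9216 \sqrt{2}\right) \left(- \frac{39281}{411036234}\right) = \frac{951071572}{205518117} + \frac{60335616 \sqrt{2}}{68506039}$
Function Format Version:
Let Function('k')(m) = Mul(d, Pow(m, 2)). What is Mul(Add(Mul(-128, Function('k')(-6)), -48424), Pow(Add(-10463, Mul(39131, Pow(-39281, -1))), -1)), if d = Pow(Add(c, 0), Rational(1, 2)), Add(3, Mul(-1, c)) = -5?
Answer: Add(Rational(951071572, 205518117), Mul(Rational(60335616, 68506039), Pow(2, Rational(1, 2)))) ≈ 5.8732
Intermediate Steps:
c = 8 (c = Add(3, Mul(-1, -5)) = Add(3, 5) = 8)
d = Mul(2, Pow(2, Rational(1, 2))) (d = Pow(Add(8, 0), Rational(1, 2)) = Pow(8, Rational(1, 2)) = Mul(2, Pow(2, Rational(1, 2))) ≈ 2.8284)
Function('k')(m) = Mul(2, Pow(2, Rational(1, 2)), Pow(m, 2)) (Function('k')(m) = Mul(Mul(2, Pow(2, Rational(1, 2))), Pow(m, 2)) = Mul(2, Pow(2, Rational(1, 2)), Pow(m, 2)))
Mul(Add(Mul(-128, Function('k')(-6)), -48424), Pow(Add(-10463, Mul(39131, Pow(-39281, -1))), -1)) = Mul(Add(Mul(-128, Mul(2, Pow(2, Rational(1, 2)), Pow(-6, 2))), -48424), Pow(Add(-10463, Mul(39131, Pow(-39281, -1))), -1)) = Mul(Add(Mul(-128, Mul(2, Pow(2, Rational(1, 2)), 36)), -48424), Pow(Add(-10463, Mul(39131, Rational(-1, 39281))), -1)) = Mul(Add(Mul(-128, Mul(72, Pow(2, Rational(1, 2)))), -48424), Pow(Add(-10463, Rational(-39131, 39281)), -1)) = Mul(Add(Mul(-9216, Pow(2, Rational(1, 2))), -48424), Pow(Rational(-411036234, 39281), -1)) = Mul(Add(-48424, Mul(-9216, Pow(2, Rational(1, 2)))), Rational(-39281, 411036234)) = Add(Rational(951071572, 205518117), Mul(Rational(60335616, 68506039), Pow(2, Rational(1, 2))))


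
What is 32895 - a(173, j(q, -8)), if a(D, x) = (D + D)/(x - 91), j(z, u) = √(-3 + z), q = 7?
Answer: 2928001/89 ≈ 32899.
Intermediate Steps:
a(D, x) = 2*D/(-91 + x) (a(D, x) = (2*D)/(-91 + x) = 2*D/(-91 + x))
32895 - a(173, j(q, -8)) = 32895 - 2*173/(-91 + √(-3 + 7)) = 32895 - 2*173/(-91 + √4) = 32895 - 2*173/(-91 + 2) = 32895 - 2*173/(-89) = 32895 - 2*173*(-1)/89 = 32895 - 1*(-346/89) = 32895 + 346/89 = 2928001/89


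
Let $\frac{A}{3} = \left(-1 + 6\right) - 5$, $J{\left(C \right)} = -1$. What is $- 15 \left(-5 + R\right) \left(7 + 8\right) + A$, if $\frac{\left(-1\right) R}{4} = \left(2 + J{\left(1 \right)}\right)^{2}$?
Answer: $2025$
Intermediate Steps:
$R = -4$ ($R = - 4 \left(2 - 1\right)^{2} = - 4 \cdot 1^{2} = \left(-4\right) 1 = -4$)
$A = 0$ ($A = 3 \left(\left(-1 + 6\right) - 5\right) = 3 \left(5 - 5\right) = 3 \cdot 0 = 0$)
$- 15 \left(-5 + R\right) \left(7 + 8\right) + A = - 15 \left(-5 - 4\right) \left(7 + 8\right) + 0 = - 15 \left(\left(-9\right) 15\right) + 0 = \left(-15\right) \left(-135\right) + 0 = 2025 + 0 = 2025$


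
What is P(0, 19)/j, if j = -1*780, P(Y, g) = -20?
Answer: 1/39 ≈ 0.025641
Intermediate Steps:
j = -780
P(0, 19)/j = -20/(-780) = -20*(-1/780) = 1/39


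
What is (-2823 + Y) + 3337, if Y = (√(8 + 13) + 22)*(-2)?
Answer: 470 - 2*√21 ≈ 460.83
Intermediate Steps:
Y = -44 - 2*√21 (Y = (√21 + 22)*(-2) = (22 + √21)*(-2) = -44 - 2*√21 ≈ -53.165)
(-2823 + Y) + 3337 = (-2823 + (-44 - 2*√21)) + 3337 = (-2867 - 2*√21) + 3337 = 470 - 2*√21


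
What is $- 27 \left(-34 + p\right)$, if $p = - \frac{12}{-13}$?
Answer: $\frac{11610}{13} \approx 893.08$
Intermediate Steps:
$p = \frac{12}{13}$ ($p = \left(-12\right) \left(- \frac{1}{13}\right) = \frac{12}{13} \approx 0.92308$)
$- 27 \left(-34 + p\right) = - 27 \left(-34 + \frac{12}{13}\right) = \left(-27\right) \left(- \frac{430}{13}\right) = \frac{11610}{13}$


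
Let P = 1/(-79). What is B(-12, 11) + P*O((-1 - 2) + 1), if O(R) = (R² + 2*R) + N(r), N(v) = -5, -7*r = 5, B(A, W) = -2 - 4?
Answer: -469/79 ≈ -5.9367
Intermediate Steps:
B(A, W) = -6
r = -5/7 (r = -⅐*5 = -5/7 ≈ -0.71429)
P = -1/79 ≈ -0.012658
O(R) = -5 + R² + 2*R (O(R) = (R² + 2*R) - 5 = -5 + R² + 2*R)
B(-12, 11) + P*O((-1 - 2) + 1) = -6 - (-5 + ((-1 - 2) + 1)² + 2*((-1 - 2) + 1))/79 = -6 - (-5 + (-3 + 1)² + 2*(-3 + 1))/79 = -6 - (-5 + (-2)² + 2*(-2))/79 = -6 - (-5 + 4 - 4)/79 = -6 - 1/79*(-5) = -6 + 5/79 = -469/79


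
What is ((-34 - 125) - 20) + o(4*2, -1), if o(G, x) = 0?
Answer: -179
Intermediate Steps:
((-34 - 125) - 20) + o(4*2, -1) = ((-34 - 125) - 20) + 0 = (-159 - 20) + 0 = -179 + 0 = -179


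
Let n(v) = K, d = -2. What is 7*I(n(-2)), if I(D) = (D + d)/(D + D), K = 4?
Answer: 7/4 ≈ 1.7500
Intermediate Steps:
n(v) = 4
I(D) = (-2 + D)/(2*D) (I(D) = (D - 2)/(D + D) = (-2 + D)/((2*D)) = (-2 + D)*(1/(2*D)) = (-2 + D)/(2*D))
7*I(n(-2)) = 7*((1/2)*(-2 + 4)/4) = 7*((1/2)*(1/4)*2) = 7*(1/4) = 7/4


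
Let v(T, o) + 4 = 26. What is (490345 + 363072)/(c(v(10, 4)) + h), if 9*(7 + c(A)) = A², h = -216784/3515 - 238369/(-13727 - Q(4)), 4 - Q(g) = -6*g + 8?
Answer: 371139399890865/1062653288 ≈ 3.4926e+5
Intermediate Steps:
Q(g) = -4 + 6*g (Q(g) = 4 - (-6*g + 8) = 4 - (8 - 6*g) = 4 + (-8 + 6*g) = -4 + 6*g)
h = -2142262613/48320705 (h = -216784/3515 - 238369/(-13727 - (-4 + 6*4)) = -216784*1/3515 - 238369/(-13727 - (-4 + 24)) = -216784/3515 - 238369/(-13727 - 1*20) = -216784/3515 - 238369/(-13727 - 20) = -216784/3515 - 238369/(-13747) = -216784/3515 - 238369*(-1/13747) = -216784/3515 + 238369/13747 = -2142262613/48320705 ≈ -44.334)
v(T, o) = 22 (v(T, o) = -4 + 26 = 22)
c(A) = -7 + A²/9
(490345 + 363072)/(c(v(10, 4)) + h) = (490345 + 363072)/((-7 + (⅑)*22²) - 2142262613/48320705) = 853417/((-7 + (⅑)*484) - 2142262613/48320705) = 853417/((-7 + 484/9) - 2142262613/48320705) = 853417/(421/9 - 2142262613/48320705) = 853417/(1062653288/434886345) = 853417*(434886345/1062653288) = 371139399890865/1062653288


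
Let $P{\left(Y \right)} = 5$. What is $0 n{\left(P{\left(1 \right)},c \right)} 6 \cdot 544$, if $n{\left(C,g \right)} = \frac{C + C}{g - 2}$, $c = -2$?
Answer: $0$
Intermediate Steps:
$n{\left(C,g \right)} = \frac{2 C}{-2 + g}$
$0 n{\left(P{\left(1 \right)},c \right)} 6 \cdot 544 = 0 \cdot 2 \cdot 5 \frac{1}{-2 - 2} \cdot 6 \cdot 544 = 0 \cdot 2 \cdot 5 \frac{1}{-4} \cdot 6 \cdot 544 = 0 \cdot 2 \cdot 5 \left(- \frac{1}{4}\right) 6 \cdot 544 = 0 \left(- \frac{5}{2}\right) 6 \cdot 544 = 0 \cdot 6 \cdot 544 = 0 \cdot 544 = 0$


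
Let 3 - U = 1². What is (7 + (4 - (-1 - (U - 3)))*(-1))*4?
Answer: 12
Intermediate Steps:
U = 2 (U = 3 - 1*1² = 3 - 1*1 = 3 - 1 = 2)
(7 + (4 - (-1 - (U - 3)))*(-1))*4 = (7 + (4 - (-1 - (2 - 3)))*(-1))*4 = (7 + (4 - (-1 - 1*(-1)))*(-1))*4 = (7 + (4 - (-1 + 1))*(-1))*4 = (7 + (4 - 1*0)*(-1))*4 = (7 + (4 + 0)*(-1))*4 = (7 + 4*(-1))*4 = (7 - 4)*4 = 3*4 = 12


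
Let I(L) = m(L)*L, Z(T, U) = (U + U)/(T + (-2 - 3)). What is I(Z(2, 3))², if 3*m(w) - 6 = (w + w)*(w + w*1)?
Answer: 1936/9 ≈ 215.11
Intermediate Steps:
Z(T, U) = 2*U/(-5 + T) (Z(T, U) = (2*U)/(T - 5) = (2*U)/(-5 + T) = 2*U/(-5 + T))
m(w) = 2 + 4*w²/3 (m(w) = 2 + ((w + w)*(w + w*1))/3 = 2 + ((2*w)*(w + w))/3 = 2 + ((2*w)*(2*w))/3 = 2 + (4*w²)/3 = 2 + 4*w²/3)
I(L) = L*(2 + 4*L²/3) (I(L) = (2 + 4*L²/3)*L = L*(2 + 4*L²/3))
I(Z(2, 3))² = (2*(2*3/(-5 + 2)) + 4*(2*3/(-5 + 2))³/3)² = (2*(2*3/(-3)) + 4*(2*3/(-3))³/3)² = (2*(2*3*(-⅓)) + 4*(2*3*(-⅓))³/3)² = (2*(-2) + (4/3)*(-2)³)² = (-4 + (4/3)*(-8))² = (-4 - 32/3)² = (-44/3)² = 1936/9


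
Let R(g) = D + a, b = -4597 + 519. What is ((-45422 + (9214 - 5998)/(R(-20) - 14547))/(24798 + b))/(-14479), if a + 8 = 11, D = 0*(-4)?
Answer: 13762933/90901478640 ≈ 0.00015140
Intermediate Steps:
D = 0
a = 3 (a = -8 + 11 = 3)
b = -4078
R(g) = 3 (R(g) = 0 + 3 = 3)
((-45422 + (9214 - 5998)/(R(-20) - 14547))/(24798 + b))/(-14479) = ((-45422 + (9214 - 5998)/(3 - 14547))/(24798 - 4078))/(-14479) = ((-45422 + 3216/(-14544))/20720)*(-1/14479) = ((-45422 + 3216*(-1/14544))*(1/20720))*(-1/14479) = ((-45422 - 67/303)*(1/20720))*(-1/14479) = -13762933/303*1/20720*(-1/14479) = -13762933/6278160*(-1/14479) = 13762933/90901478640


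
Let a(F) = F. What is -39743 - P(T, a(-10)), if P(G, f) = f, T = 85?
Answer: -39733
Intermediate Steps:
-39743 - P(T, a(-10)) = -39743 - 1*(-10) = -39743 + 10 = -39733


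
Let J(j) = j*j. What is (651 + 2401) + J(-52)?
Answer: 5756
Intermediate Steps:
J(j) = j**2
(651 + 2401) + J(-52) = (651 + 2401) + (-52)**2 = 3052 + 2704 = 5756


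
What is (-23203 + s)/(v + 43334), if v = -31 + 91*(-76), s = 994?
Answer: -7403/12129 ≈ -0.61036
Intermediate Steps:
v = -6947 (v = -31 - 6916 = -6947)
(-23203 + s)/(v + 43334) = (-23203 + 994)/(-6947 + 43334) = -22209/36387 = -22209*1/36387 = -7403/12129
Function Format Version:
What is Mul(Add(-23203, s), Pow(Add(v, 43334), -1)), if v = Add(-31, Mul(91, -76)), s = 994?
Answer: Rational(-7403, 12129) ≈ -0.61036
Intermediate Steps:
v = -6947 (v = Add(-31, -6916) = -6947)
Mul(Add(-23203, s), Pow(Add(v, 43334), -1)) = Mul(Add(-23203, 994), Pow(Add(-6947, 43334), -1)) = Mul(-22209, Pow(36387, -1)) = Mul(-22209, Rational(1, 36387)) = Rational(-7403, 12129)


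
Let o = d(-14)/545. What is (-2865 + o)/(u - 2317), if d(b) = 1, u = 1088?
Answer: 1561424/669805 ≈ 2.3312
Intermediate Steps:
o = 1/545 ≈ 0.0018349
(-2865 + o)/(u - 2317) = (-2865 + 1/545)/(1088 - 2317) = -1561424/545/(-1229) = -1561424/545*(-1/1229) = 1561424/669805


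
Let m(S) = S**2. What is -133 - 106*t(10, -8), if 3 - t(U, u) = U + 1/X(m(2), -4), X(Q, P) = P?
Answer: 1165/2 ≈ 582.50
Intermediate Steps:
t(U, u) = 13/4 - U (t(U, u) = 3 - (U + 1/(-4)) = 3 - (U - 1/4) = 3 - (-1/4 + U) = 3 + (1/4 - U) = 13/4 - U)
-133 - 106*t(10, -8) = -133 - 106*(13/4 - 1*10) = -133 - 106*(13/4 - 10) = -133 - 106*(-27/4) = -133 + 1431/2 = 1165/2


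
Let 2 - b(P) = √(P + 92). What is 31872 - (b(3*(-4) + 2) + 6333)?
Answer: 25537 + √82 ≈ 25546.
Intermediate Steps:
b(P) = 2 - √(92 + P) (b(P) = 2 - √(P + 92) = 2 - √(92 + P))
31872 - (b(3*(-4) + 2) + 6333) = 31872 - ((2 - √(92 + (3*(-4) + 2))) + 6333) = 31872 - ((2 - √(92 + (-12 + 2))) + 6333) = 31872 - ((2 - √(92 - 10)) + 6333) = 31872 - ((2 - √82) + 6333) = 31872 - (6335 - √82) = 31872 + (-6335 + √82) = 25537 + √82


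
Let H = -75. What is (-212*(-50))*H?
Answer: -795000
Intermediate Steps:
(-212*(-50))*H = -212*(-50)*(-75) = 10600*(-75) = -795000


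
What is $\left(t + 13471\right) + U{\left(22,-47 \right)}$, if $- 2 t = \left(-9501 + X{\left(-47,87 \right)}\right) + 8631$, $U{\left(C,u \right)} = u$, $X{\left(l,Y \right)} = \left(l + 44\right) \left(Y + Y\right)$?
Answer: $14120$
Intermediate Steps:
$X{\left(l,Y \right)} = 2 Y \left(44 + l\right)$ ($X{\left(l,Y \right)} = \left(44 + l\right) 2 Y = 2 Y \left(44 + l\right)$)
$t = 696$ ($t = - \frac{\left(-9501 + 2 \cdot 87 \left(44 - 47\right)\right) + 8631}{2} = - \frac{\left(-9501 + 2 \cdot 87 \left(-3\right)\right) + 8631}{2} = - \frac{\left(-9501 - 522\right) + 8631}{2} = - \frac{-10023 + 8631}{2} = \left(- \frac{1}{2}\right) \left(-1392\right) = 696$)
$\left(t + 13471\right) + U{\left(22,-47 \right)} = \left(696 + 13471\right) - 47 = 14167 - 47 = 14120$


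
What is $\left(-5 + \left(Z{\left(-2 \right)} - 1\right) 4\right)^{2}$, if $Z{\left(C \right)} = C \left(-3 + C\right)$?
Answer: $961$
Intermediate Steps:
$\left(-5 + \left(Z{\left(-2 \right)} - 1\right) 4\right)^{2} = \left(-5 + \left(- 2 \left(-3 - 2\right) - 1\right) 4\right)^{2} = \left(-5 + \left(\left(-2\right) \left(-5\right) - 1\right) 4\right)^{2} = \left(-5 + \left(10 - 1\right) 4\right)^{2} = \left(-5 + 9 \cdot 4\right)^{2} = \left(-5 + 36\right)^{2} = 31^{2} = 961$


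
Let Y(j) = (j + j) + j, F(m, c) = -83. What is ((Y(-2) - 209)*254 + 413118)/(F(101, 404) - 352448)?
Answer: -358508/352531 ≈ -1.0170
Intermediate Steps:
Y(j) = 3*j (Y(j) = 2*j + j = 3*j)
((Y(-2) - 209)*254 + 413118)/(F(101, 404) - 352448) = ((3*(-2) - 209)*254 + 413118)/(-83 - 352448) = ((-6 - 209)*254 + 413118)/(-352531) = (-215*254 + 413118)*(-1/352531) = (-54610 + 413118)*(-1/352531) = 358508*(-1/352531) = -358508/352531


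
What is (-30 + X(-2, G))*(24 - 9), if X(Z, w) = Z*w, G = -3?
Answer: -360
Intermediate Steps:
(-30 + X(-2, G))*(24 - 9) = (-30 - 2*(-3))*(24 - 9) = (-30 + 6)*15 = -24*15 = -360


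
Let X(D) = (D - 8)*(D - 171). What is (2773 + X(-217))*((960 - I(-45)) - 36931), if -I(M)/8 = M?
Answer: -3272442163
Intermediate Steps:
X(D) = (-171 + D)*(-8 + D) (X(D) = (-8 + D)*(-171 + D) = (-171 + D)*(-8 + D))
I(M) = -8*M
(2773 + X(-217))*((960 - I(-45)) - 36931) = (2773 + (1368 + (-217)² - 179*(-217)))*((960 - (-8)*(-45)) - 36931) = (2773 + (1368 + 47089 + 38843))*((960 - 1*360) - 36931) = (2773 + 87300)*((960 - 360) - 36931) = 90073*(600 - 36931) = 90073*(-36331) = -3272442163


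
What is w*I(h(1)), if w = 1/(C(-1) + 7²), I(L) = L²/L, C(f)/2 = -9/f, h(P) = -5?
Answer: -5/67 ≈ -0.074627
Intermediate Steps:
C(f) = -18/f (C(f) = 2*(-9/f) = -18/f)
I(L) = L
w = 1/67 (w = 1/(-18/(-1) + 7²) = 1/(-18*(-1) + 49) = 1/(18 + 49) = 1/67 ≈ 0.014925)
w*I(h(1)) = (1/67)*(-5) = -5/67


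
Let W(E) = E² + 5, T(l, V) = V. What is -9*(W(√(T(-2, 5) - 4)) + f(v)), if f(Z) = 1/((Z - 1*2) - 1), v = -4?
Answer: -369/7 ≈ -52.714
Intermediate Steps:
f(Z) = 1/(-3 + Z) (f(Z) = 1/((Z - 2) - 1) = 1/((-2 + Z) - 1) = 1/(-3 + Z))
W(E) = 5 + E²
-9*(W(√(T(-2, 5) - 4)) + f(v)) = -9*((5 + (√(5 - 4))²) + 1/(-3 - 4)) = -9*((5 + (√1)²) + 1/(-7)) = -9*((5 + 1²) - ⅐) = -9*((5 + 1) - ⅐) = -9*(6 - ⅐) = -9*41/7 = -369/7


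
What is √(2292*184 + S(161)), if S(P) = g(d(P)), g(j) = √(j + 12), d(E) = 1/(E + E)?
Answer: √(43726445952 + 322*√1244530)/322 ≈ 649.41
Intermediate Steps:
d(E) = 1/(2*E)
g(j) = √(12 + j)
S(P) = √(12 + 1/(2*P))
√(2292*184 + S(161)) = √(2292*184 + √(48 + 2/161)/2) = √(421728 + √(48 + 2*(1/161))/2) = √(421728 + √(48 + 2/161)/2) = √(421728 + √(7730/161)/2) = √(421728 + (√1244530/161)/2) = √(421728 + √1244530/322)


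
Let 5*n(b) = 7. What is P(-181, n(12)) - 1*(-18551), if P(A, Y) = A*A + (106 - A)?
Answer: 51599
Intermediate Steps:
n(b) = 7/5 (n(b) = (1/5)*7 = 7/5)
P(A, Y) = 106 + A**2 - A (P(A, Y) = A**2 + (106 - A) = 106 + A**2 - A)
P(-181, n(12)) - 1*(-18551) = (106 + (-181)**2 - 1*(-181)) - 1*(-18551) = (106 + 32761 + 181) + 18551 = 33048 + 18551 = 51599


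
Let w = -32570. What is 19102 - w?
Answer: 51672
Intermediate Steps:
19102 - w = 19102 - 1*(-32570) = 19102 + 32570 = 51672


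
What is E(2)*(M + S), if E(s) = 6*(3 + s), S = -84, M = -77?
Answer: -4830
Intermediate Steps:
E(s) = 18 + 6*s
E(2)*(M + S) = (18 + 6*2)*(-77 - 84) = (18 + 12)*(-161) = 30*(-161) = -4830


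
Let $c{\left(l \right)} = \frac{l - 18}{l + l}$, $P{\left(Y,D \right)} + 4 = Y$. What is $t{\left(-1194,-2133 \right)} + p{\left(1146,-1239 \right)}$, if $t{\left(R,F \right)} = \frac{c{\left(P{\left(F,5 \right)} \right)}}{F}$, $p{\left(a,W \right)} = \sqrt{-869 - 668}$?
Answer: $- \frac{2155}{9116442} + i \sqrt{1537} \approx -0.00023639 + 39.205 i$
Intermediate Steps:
$P{\left(Y,D \right)} = -4 + Y$
$c{\left(l \right)} = \frac{-18 + l}{2 l}$
$p{\left(a,W \right)} = i \sqrt{1537}$ ($p{\left(a,W \right)} = \sqrt{-1537} = i \sqrt{1537}$)
$t{\left(R,F \right)} = \frac{-22 + F}{2 F \left(-4 + F\right)}$ ($t{\left(R,F \right)} = \frac{\frac{1}{2} \frac{1}{-4 + F} \left(-18 + \left(-4 + F\right)\right)}{F} = \frac{\frac{1}{2} \frac{1}{-4 + F} \left(-22 + F\right)}{F} = \frac{-22 + F}{2 F \left(-4 + F\right)}$)
$t{\left(-1194,-2133 \right)} + p{\left(1146,-1239 \right)} = \frac{-22 - 2133}{2 \left(-2133\right) \left(-4 - 2133\right)} + i \sqrt{1537} = \frac{1}{2} \left(- \frac{1}{2133}\right) \frac{1}{-2137} \left(-2155\right) + i \sqrt{1537} = \frac{1}{2} \left(- \frac{1}{2133}\right) \left(- \frac{1}{2137}\right) \left(-2155\right) + i \sqrt{1537} = - \frac{2155}{9116442} + i \sqrt{1537}$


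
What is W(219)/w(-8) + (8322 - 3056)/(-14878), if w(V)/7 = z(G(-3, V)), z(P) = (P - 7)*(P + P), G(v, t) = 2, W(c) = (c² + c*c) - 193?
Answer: -712496651/1041460 ≈ -684.13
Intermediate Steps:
W(c) = -193 + 2*c² (W(c) = (c² + c²) - 193 = 2*c² - 193 = -193 + 2*c²)
z(P) = 2*P*(-7 + P) (z(P) = (-7 + P)*(2*P) = 2*P*(-7 + P))
w(V) = -140 (w(V) = 7*(2*2*(-7 + 2)) = 7*(2*2*(-5)) = 7*(-20) = -140)
W(219)/w(-8) + (8322 - 3056)/(-14878) = (-193 + 2*219²)/(-140) + (8322 - 3056)/(-14878) = (-193 + 2*47961)*(-1/140) + 5266*(-1/14878) = (-193 + 95922)*(-1/140) - 2633/7439 = 95729*(-1/140) - 2633/7439 = -95729/140 - 2633/7439 = -712496651/1041460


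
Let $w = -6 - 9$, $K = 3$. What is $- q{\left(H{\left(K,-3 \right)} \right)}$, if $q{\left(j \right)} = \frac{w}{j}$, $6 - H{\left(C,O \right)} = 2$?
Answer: $\frac{15}{4} \approx 3.75$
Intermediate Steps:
$w = -15$ ($w = -6 - 9 = -15$)
$H{\left(C,O \right)} = 4$ ($H{\left(C,O \right)} = 6 - 2 = 4$)
$q{\left(j \right)} = - \frac{15}{j}$
$- q{\left(H{\left(K,-3 \right)} \right)} = - \frac{-15}{4} = \left(-1\right) \left(- \frac{15}{4}\right) = \frac{15}{4}$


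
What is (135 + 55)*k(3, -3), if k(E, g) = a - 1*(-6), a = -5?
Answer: 190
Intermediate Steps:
k(E, g) = 1 (k(E, g) = -5 - 1*(-6) = -5 + 6 = 1)
(135 + 55)*k(3, -3) = (135 + 55)*1 = 190*1 = 190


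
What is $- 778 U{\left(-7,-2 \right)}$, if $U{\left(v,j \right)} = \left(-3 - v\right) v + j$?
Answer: $23340$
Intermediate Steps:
$U{\left(v,j \right)} = j + v \left(-3 - v\right)$ ($U{\left(v,j \right)} = v \left(-3 - v\right) + j = j + v \left(-3 - v\right)$)
$- 778 U{\left(-7,-2 \right)} = - 778 \left(-2 - \left(-7\right)^{2} - -21\right) = - 778 \left(-2 - 49 + 21\right) = \left(-778\right) \left(-30\right) = 23340$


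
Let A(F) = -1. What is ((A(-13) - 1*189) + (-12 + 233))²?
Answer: 961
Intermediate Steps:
((A(-13) - 1*189) + (-12 + 233))² = ((-1 - 1*189) + (-12 + 233))² = ((-1 - 189) + 221)² = (-190 + 221)² = 31² = 961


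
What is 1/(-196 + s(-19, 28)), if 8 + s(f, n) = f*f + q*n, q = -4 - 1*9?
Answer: -1/207 ≈ -0.0048309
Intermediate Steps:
q = -13 (q = -4 - 9 = -13)
s(f, n) = -8 + f² - 13*n (s(f, n) = -8 + (f*f - 13*n) = -8 + (f² - 13*n) = -8 + f² - 13*n)
1/(-196 + s(-19, 28)) = 1/(-196 + (-8 + (-19)² - 13*28)) = 1/(-196 + (-8 + 361 - 364)) = 1/(-196 - 11) = 1/(-207) = -1/207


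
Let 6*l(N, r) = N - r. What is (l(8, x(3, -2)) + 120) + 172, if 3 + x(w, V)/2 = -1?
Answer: 884/3 ≈ 294.67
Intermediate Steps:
x(w, V) = -8 (x(w, V) = -6 + 2*(-1) = -6 - 2 = -8)
l(N, r) = -r/6 + N/6 (l(N, r) = (N - r)/6 = -r/6 + N/6)
(l(8, x(3, -2)) + 120) + 172 = ((-⅙*(-8) + (⅙)*8) + 120) + 172 = ((4/3 + 4/3) + 120) + 172 = (8/3 + 120) + 172 = 368/3 + 172 = 884/3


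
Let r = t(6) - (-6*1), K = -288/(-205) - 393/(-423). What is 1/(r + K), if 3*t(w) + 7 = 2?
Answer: 28905/192718 ≈ 0.14999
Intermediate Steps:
t(w) = -5/3 (t(w) = -7/3 + (⅓)*2 = -7/3 + ⅔ = -5/3)
K = 67463/28905 (K = -288*(-1/205) - 393*(-1/423) = 288/205 + 131/141 = 67463/28905 ≈ 2.3340)
r = 13/3 (r = -5/3 - (-6*1) = -5/3 - (-6) = -5/3 - 1*(-6) = -5/3 + 6 = 13/3 ≈ 4.3333)
1/(r + K) = 1/(13/3 + 67463/28905) = 1/(192718/28905) = 28905/192718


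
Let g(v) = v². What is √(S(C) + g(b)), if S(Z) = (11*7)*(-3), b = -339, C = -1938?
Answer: √114690 ≈ 338.66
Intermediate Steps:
S(Z) = -231 (S(Z) = 77*(-3) = -231)
√(S(C) + g(b)) = √(-231 + (-339)²) = √(-231 + 114921) = √114690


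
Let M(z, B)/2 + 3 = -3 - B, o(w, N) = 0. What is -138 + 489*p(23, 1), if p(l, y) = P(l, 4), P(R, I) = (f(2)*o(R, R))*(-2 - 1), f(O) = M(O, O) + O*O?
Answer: -138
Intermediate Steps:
M(z, B) = -12 - 2*B (M(z, B) = -6 + 2*(-3 - B) = -6 + (-6 - 2*B) = -12 - 2*B)
f(O) = -12 + O² - 2*O (f(O) = (-12 - 2*O) + O*O = (-12 - 2*O) + O² = -12 + O² - 2*O)
P(R, I) = 0 (P(R, I) = ((-12 + 2² - 2*2)*0)*(-2 - 1) = ((-12 + 4 - 4)*0)*(-3) = -12*0*(-3) = 0*(-3) = 0)
p(l, y) = 0
-138 + 489*p(23, 1) = -138 + 489*0 = -138 + 0 = -138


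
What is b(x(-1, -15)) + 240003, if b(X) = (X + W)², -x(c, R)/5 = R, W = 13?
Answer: 247747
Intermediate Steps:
x(c, R) = -5*R
b(X) = (13 + X)² (b(X) = (X + 13)² = (13 + X)²)
b(x(-1, -15)) + 240003 = (13 - 5*(-15))² + 240003 = (13 + 75)² + 240003 = 88² + 240003 = 7744 + 240003 = 247747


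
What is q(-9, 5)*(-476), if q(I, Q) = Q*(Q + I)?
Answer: 9520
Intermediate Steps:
q(I, Q) = Q*(I + Q)
q(-9, 5)*(-476) = (5*(-9 + 5))*(-476) = (5*(-4))*(-476) = -20*(-476) = 9520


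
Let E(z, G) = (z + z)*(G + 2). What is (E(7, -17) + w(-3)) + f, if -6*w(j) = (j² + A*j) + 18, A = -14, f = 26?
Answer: -391/2 ≈ -195.50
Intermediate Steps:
E(z, G) = 2*z*(2 + G) (E(z, G) = (2*z)*(2 + G) = 2*z*(2 + G))
w(j) = -3 - j²/6 + 7*j/3 (w(j) = -((j² - 14*j) + 18)/6 = -(18 + j² - 14*j)/6 = -3 - j²/6 + 7*j/3)
(E(7, -17) + w(-3)) + f = (2*7*(2 - 17) + (-3 - ⅙*(-3)² + (7/3)*(-3))) + 26 = (2*7*(-15) + (-3 - ⅙*9 - 7)) + 26 = (-210 + (-3 - 3/2 - 7)) + 26 = (-210 - 23/2) + 26 = -443/2 + 26 = -391/2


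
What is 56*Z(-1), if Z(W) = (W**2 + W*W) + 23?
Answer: 1400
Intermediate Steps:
Z(W) = 23 + 2*W**2 (Z(W) = (W**2 + W**2) + 23 = 2*W**2 + 23 = 23 + 2*W**2)
56*Z(-1) = 56*(23 + 2*(-1)**2) = 56*(23 + 2*1) = 56*(23 + 2) = 56*25 = 1400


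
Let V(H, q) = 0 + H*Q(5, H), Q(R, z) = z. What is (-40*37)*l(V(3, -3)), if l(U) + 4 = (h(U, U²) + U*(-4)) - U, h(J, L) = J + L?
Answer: -60680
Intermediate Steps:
V(H, q) = H² (V(H, q) = 0 + H*H = 0 + H² = H²)
l(U) = -4 + U² - 4*U (l(U) = -4 + (((U + U²) + U*(-4)) - U) = -4 + (((U + U²) - 4*U) - U) = -4 + ((U² - 3*U) - U) = -4 + (U² - 4*U) = -4 + U² - 4*U)
(-40*37)*l(V(3, -3)) = (-40*37)*(-4 + (3²)² - 4*3²) = -1480*(-4 + 9² - 4*9) = -1480*(-4 + 81 - 36) = -1480*41 = -60680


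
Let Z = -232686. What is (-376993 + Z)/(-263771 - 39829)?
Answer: 609679/303600 ≈ 2.0082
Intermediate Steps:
(-376993 + Z)/(-263771 - 39829) = (-376993 - 232686)/(-263771 - 39829) = -609679/(-303600) = -609679*(-1/303600) = 609679/303600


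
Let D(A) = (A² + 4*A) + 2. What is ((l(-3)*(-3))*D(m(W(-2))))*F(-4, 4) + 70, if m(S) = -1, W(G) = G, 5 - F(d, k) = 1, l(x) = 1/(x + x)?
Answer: 68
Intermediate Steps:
l(x) = 1/(2*x)
F(d, k) = 4 (F(d, k) = 5 - 1*1 = 5 - 1 = 4)
D(A) = 2 + A² + 4*A
((l(-3)*(-3))*D(m(W(-2))))*F(-4, 4) + 70 = ((((½)/(-3))*(-3))*(2 + (-1)² + 4*(-1)))*4 + 70 = ((((½)*(-⅓))*(-3))*(2 + 1 - 4))*4 + 70 = (-⅙*(-3)*(-1))*4 + 70 = ((½)*(-1))*4 + 70 = -½*4 + 70 = -2 + 70 = 68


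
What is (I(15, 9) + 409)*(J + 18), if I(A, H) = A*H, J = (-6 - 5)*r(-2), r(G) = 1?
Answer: 3808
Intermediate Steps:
J = -11 (J = (-6 - 5)*1 = -11*1 = -11)
(I(15, 9) + 409)*(J + 18) = (15*9 + 409)*(-11 + 18) = (135 + 409)*7 = 544*7 = 3808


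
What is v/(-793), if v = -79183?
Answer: 6091/61 ≈ 99.852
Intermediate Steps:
v/(-793) = -79183/(-793) = -79183*(-1/793) = 6091/61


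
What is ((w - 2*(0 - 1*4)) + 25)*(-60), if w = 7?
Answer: -2400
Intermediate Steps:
((w - 2*(0 - 1*4)) + 25)*(-60) = ((7 - 2*(0 - 1*4)) + 25)*(-60) = ((7 - 2*(0 - 4)) + 25)*(-60) = ((7 - 2*(-4)) + 25)*(-60) = ((7 + 8) + 25)*(-60) = (15 + 25)*(-60) = 40*(-60) = -2400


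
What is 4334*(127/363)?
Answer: 50038/33 ≈ 1516.3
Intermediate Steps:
4334*(127/363) = 50038/33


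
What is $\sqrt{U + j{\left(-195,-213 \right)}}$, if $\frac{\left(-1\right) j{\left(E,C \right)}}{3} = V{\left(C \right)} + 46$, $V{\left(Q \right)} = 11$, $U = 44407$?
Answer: $2 \sqrt{11059} \approx 210.32$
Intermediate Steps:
$j{\left(E,C \right)} = -171$ ($j{\left(E,C \right)} = - 3 \left(11 + 46\right) = \left(-3\right) 57 = -171$)
$\sqrt{U + j{\left(-195,-213 \right)}} = \sqrt{44407 - 171} = \sqrt{44236} = 2 \sqrt{11059}$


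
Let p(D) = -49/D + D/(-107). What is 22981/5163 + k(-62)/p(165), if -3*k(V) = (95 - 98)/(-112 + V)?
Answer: 43306916519/9722672472 ≈ 4.4542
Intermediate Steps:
p(D) = -49/D - D/107 (p(D) = -49/D + D*(-1/107) = -49/D - D/107)
k(V) = 1/(-112 + V) (k(V) = -(95 - 98)/(3*(-112 + V)) = -(-1)/(-112 + V) = 1/(-112 + V))
22981/5163 + k(-62)/p(165) = 22981/5163 + 1/((-112 - 62)*(-49/165 - 1/107*165)) = 22981*(1/5163) + 1/((-174)*(-49*1/165 - 165/107)) = 22981/5163 - 1/(174*(-49/165 - 165/107)) = 22981/5163 - 1/(174*(-32468/17655)) = 22981/5163 - 1/174*(-17655/32468) = 22981/5163 + 5885/1883144 = 43306916519/9722672472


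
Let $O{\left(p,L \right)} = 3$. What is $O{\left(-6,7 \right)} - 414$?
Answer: $-411$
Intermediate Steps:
$O{\left(-6,7 \right)} - 414 = 3 - 414 = -411$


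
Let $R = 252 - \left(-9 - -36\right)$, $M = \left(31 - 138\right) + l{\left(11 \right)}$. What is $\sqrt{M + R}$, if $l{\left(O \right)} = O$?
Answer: $\sqrt{129} \approx 11.358$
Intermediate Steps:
$M = -96$ ($M = \left(31 - 138\right) + 11 = -107 + 11 = -96$)
$R = 225$ ($R = 252 - \left(-9 + 36\right) = 252 - 27 = 225$)
$\sqrt{M + R} = \sqrt{-96 + 225} = \sqrt{129}$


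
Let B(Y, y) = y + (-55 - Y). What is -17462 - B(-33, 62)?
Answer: -17502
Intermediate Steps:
B(Y, y) = -55 + y - Y
-17462 - B(-33, 62) = -17462 - (-55 + 62 - 1*(-33)) = -17462 - (-55 + 62 + 33) = -17462 - 1*40 = -17462 - 40 = -17502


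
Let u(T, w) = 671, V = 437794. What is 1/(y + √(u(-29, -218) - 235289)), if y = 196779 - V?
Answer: -241015/58088464843 - I*√234618/58088464843 ≈ -4.1491e-6 - 8.3386e-9*I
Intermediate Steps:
y = -241015 (y = 196779 - 1*437794 = 196779 - 437794 = -241015)
1/(y + √(u(-29, -218) - 235289)) = 1/(-241015 + √(671 - 235289)) = 1/(-241015 + √(-234618)) = 1/(-241015 + I*√234618)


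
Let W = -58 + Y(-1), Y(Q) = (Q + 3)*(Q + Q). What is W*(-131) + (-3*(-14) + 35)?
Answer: 8199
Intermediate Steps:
Y(Q) = 2*Q*(3 + Q) (Y(Q) = (3 + Q)*(2*Q) = 2*Q*(3 + Q))
W = -62 (W = -58 + 2*(-1)*(3 - 1) = -58 + 2*(-1)*2 = -58 - 4 = -62)
W*(-131) + (-3*(-14) + 35) = -62*(-131) + (-3*(-14) + 35) = 8122 + (42 + 35) = 8122 + 77 = 8199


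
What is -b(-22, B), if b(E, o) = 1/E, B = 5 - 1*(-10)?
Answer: 1/22 ≈ 0.045455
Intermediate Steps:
B = 15 (B = 5 + 10 = 15)
-b(-22, B) = -1/(-22) = -1*(-1/22) = 1/22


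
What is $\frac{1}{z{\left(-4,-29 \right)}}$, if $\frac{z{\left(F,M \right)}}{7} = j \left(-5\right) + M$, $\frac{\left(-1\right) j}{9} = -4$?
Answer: $- \frac{1}{1463} \approx -0.00068353$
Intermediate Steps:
$j = 36$ ($j = \left(-9\right) \left(-4\right) = 36$)
$z{\left(F,M \right)} = -1260 + 7 M$ ($z{\left(F,M \right)} = 7 \left(36 \left(-5\right) + M\right) = 7 \left(-180 + M\right) = -1260 + 7 M$)
$\frac{1}{z{\left(-4,-29 \right)}} = \frac{1}{-1260 + 7 \left(-29\right)} = \frac{1}{-1260 - 203} = \frac{1}{-1463} = - \frac{1}{1463}$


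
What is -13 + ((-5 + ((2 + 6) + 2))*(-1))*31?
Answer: -168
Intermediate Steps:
-13 + ((-5 + ((2 + 6) + 2))*(-1))*31 = -13 + ((-5 + (8 + 2))*(-1))*31 = -13 + ((-5 + 10)*(-1))*31 = -13 + (5*(-1))*31 = -13 - 5*31 = -13 - 155 = -168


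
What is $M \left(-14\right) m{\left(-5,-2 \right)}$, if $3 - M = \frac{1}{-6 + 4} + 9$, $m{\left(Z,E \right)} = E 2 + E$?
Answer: $-462$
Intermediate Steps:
$m{\left(Z,E \right)} = 3 E$ ($m{\left(Z,E \right)} = 2 E + E = 3 E$)
$M = - \frac{11}{2}$ ($M = 3 - \left(\frac{1}{-6 + 4} + 9\right) = 3 - \left(\frac{1}{-2} + 9\right) = 3 - \left(- \frac{1}{2} + 9\right) = 3 - \frac{17}{2} = - \frac{11}{2} \approx -5.5$)
$M \left(-14\right) m{\left(-5,-2 \right)} = \left(- \frac{11}{2}\right) \left(-14\right) 3 \left(-2\right) = 77 \left(-6\right) = -462$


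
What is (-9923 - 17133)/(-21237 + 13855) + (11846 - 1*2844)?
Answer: 33239910/3691 ≈ 9005.7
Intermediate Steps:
(-9923 - 17133)/(-21237 + 13855) + (11846 - 1*2844) = -27056/(-7382) + (11846 - 2844) = -27056*(-1/7382) + 9002 = 13528/3691 + 9002 = 33239910/3691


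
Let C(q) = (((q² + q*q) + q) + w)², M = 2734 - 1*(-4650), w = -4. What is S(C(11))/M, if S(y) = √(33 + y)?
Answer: 7*√1266/7384 ≈ 0.033731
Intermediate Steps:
M = 7384 (M = 2734 + 4650 = 7384)
C(q) = (-4 + q + 2*q²)² (C(q) = (((q² + q*q) + q) - 4)² = (((q² + q²) + q) - 4)² = ((2*q² + q) - 4)² = ((q + 2*q²) - 4)² = (-4 + q + 2*q²)²)
S(C(11))/M = √(33 + (-4 + 11 + 2*11²)²)/7384 = √(33 + (-4 + 11 + 2*121)²)*(1/7384) = √(33 + (-4 + 11 + 242)²)*(1/7384) = √(33 + 249²)*(1/7384) = √(33 + 62001)*(1/7384) = √62034*(1/7384) = (7*√1266)*(1/7384) = 7*√1266/7384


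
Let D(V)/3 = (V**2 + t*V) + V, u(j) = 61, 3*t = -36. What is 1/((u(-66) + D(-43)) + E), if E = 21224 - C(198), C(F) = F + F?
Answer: 1/27855 ≈ 3.5900e-5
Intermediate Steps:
t = -12 (t = (1/3)*(-36) = -12)
C(F) = 2*F
D(V) = -33*V + 3*V**2 (D(V) = 3*((V**2 - 12*V) + V) = 3*(V**2 - 11*V) = -33*V + 3*V**2)
E = 20828 (E = 21224 - 2*198 = 21224 - 1*396 = 21224 - 396 = 20828)
1/((u(-66) + D(-43)) + E) = 1/((61 + 3*(-43)*(-11 - 43)) + 20828) = 1/((61 + 3*(-43)*(-54)) + 20828) = 1/((61 + 6966) + 20828) = 1/(7027 + 20828) = 1/27855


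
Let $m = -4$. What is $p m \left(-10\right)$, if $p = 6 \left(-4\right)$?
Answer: $-960$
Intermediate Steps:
$p = -24$
$p m \left(-10\right) = \left(-24\right) \left(-4\right) \left(-10\right) = 96 \left(-10\right) = -960$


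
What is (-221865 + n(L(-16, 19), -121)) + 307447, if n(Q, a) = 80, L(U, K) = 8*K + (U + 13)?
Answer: 85662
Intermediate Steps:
L(U, K) = 13 + U + 8*K (L(U, K) = 8*K + (13 + U) = 13 + U + 8*K)
(-221865 + n(L(-16, 19), -121)) + 307447 = (-221865 + 80) + 307447 = -221785 + 307447 = 85662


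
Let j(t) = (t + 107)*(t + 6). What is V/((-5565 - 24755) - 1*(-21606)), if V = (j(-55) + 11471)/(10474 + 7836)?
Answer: -8923/159553340 ≈ -5.5925e-5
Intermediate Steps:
j(t) = (6 + t)*(107 + t) (j(t) = (107 + t)*(6 + t) = (6 + t)*(107 + t))
V = 8923/18310 (V = ((642 + (-55)**2 + 113*(-55)) + 11471)/(10474 + 7836) = ((642 + 3025 - 6215) + 11471)/18310 = (-2548 + 11471)*(1/18310) = 8923*(1/18310) = 8923/18310 ≈ 0.48733)
V/((-5565 - 24755) - 1*(-21606)) = 8923/(18310*((-5565 - 24755) - 1*(-21606))) = 8923/(18310*(-30320 + 21606)) = (8923/18310)/(-8714) = (8923/18310)*(-1/8714) = -8923/159553340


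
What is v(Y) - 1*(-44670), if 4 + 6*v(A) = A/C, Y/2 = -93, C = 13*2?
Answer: 3484115/78 ≈ 44668.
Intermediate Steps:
C = 26
Y = -186 (Y = 2*(-93) = -186)
v(A) = -⅔ + A/156 (v(A) = -⅔ + (A/26)/6 = -⅔ + A/156)
v(Y) - 1*(-44670) = (-⅔ + (1/156)*(-186)) - 1*(-44670) = (-⅔ - 31/26) + 44670 = -145/78 + 44670 = 3484115/78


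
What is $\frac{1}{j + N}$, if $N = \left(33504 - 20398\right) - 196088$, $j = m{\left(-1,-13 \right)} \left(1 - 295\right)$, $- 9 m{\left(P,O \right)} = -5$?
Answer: $- \frac{3}{549436} \approx -5.4601 \cdot 10^{-6}$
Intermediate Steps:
$m{\left(P,O \right)} = \frac{5}{9}$ ($m{\left(P,O \right)} = \left(- \frac{1}{9}\right) \left(-5\right) = \frac{5}{9}$)
$j = - \frac{490}{3}$ ($j = \frac{5 \left(1 - 295\right)}{9} = \frac{5}{9} \left(-294\right) = - \frac{490}{3} \approx -163.33$)
$N = -182982$ ($N = \left(33504 - 20398\right) - 196088 = 13106 - 196088 = -182982$)
$\frac{1}{j + N} = \frac{1}{- \frac{490}{3} - 182982} = \frac{1}{- \frac{549436}{3}} = - \frac{3}{549436}$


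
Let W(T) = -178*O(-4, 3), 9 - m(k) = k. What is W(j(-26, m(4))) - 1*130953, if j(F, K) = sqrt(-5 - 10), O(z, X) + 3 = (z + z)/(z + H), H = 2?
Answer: -131131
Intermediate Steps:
m(k) = 9 - k
O(z, X) = -3 + 2*z/(2 + z) (O(z, X) = -3 + (z + z)/(z + 2) = -3 + (2*z)/(2 + z) = -3 + 2*z/(2 + z))
j(F, K) = I*sqrt(15) (j(F, K) = sqrt(-15) = I*sqrt(15))
W(T) = -178 (W(T) = -178*(-6 - 1*(-4))/(2 - 4) = -178*(-6 + 4)/(-2) = -(-89)*(-2) = -178*1 = -178)
W(j(-26, m(4))) - 1*130953 = -178 - 1*130953 = -178 - 130953 = -131131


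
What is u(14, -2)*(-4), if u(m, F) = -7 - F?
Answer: 20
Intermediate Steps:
u(14, -2)*(-4) = (-7 - 1*(-2))*(-4) = (-7 + 2)*(-4) = -5*(-4) = 20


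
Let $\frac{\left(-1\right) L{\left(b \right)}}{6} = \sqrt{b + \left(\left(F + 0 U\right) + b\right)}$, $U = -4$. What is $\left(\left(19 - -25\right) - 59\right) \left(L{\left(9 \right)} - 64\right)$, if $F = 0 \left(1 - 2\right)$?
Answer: $960 + 270 \sqrt{2} \approx 1341.8$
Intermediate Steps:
$F = 0$ ($F = 0 \left(-1\right) = 0$)
$L{\left(b \right)} = - 6 \sqrt{2} \sqrt{b}$ ($L{\left(b \right)} = - 6 \sqrt{b + \left(\left(0 + 0 \left(-4\right)\right) + b\right)} = - 6 \sqrt{b + \left(\left(0 + 0\right) + b\right)} = - 6 \sqrt{b + \left(0 + b\right)} = - 6 \sqrt{b + b} = - 6 \sqrt{2 b} = - 6 \sqrt{2} \sqrt{b}$)
$\left(\left(19 - -25\right) - 59\right) \left(L{\left(9 \right)} - 64\right) = \left(\left(19 - -25\right) - 59\right) \left(- 6 \sqrt{2} \sqrt{9} - 64\right) = \left(\left(19 + 25\right) - 59\right) \left(\left(-6\right) \sqrt{2} \cdot 3 - 64\right) = \left(44 - 59\right) \left(- 18 \sqrt{2} - 64\right) = - 15 \left(-64 - 18 \sqrt{2}\right) = 960 + 270 \sqrt{2}$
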